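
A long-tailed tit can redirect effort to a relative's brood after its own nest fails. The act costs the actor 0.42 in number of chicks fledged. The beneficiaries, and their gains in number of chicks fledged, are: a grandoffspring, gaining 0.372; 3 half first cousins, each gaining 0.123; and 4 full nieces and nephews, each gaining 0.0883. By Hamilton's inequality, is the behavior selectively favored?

No

Hamilton's rule: the trait is favored when the sum of r·B over every recipient exceeds the actor's cost C.
r to a grandoffspring = 0.25 (two parent–offspring links: r = (1/2)^2 = 1/4).
r to a half first cousin = 0.0625 (half first cousins share one grandparent — one path of length 4: r = (1/2)^4 = 1/16).
r to a full niece or nephew = 0.25 (full aunt/uncle↔niece/nephew: two paths of length 3 through the shared grandparent pair: r = 2·(1/2)^3 = 1/4).
Summing one r·B term per recipient: 1·0.25·0.372 + 3·0.0625·0.123 + 4·0.25·0.0883 = 0.2043625.
0.2043625 < 0.42: the indirect benefit is less than the cost.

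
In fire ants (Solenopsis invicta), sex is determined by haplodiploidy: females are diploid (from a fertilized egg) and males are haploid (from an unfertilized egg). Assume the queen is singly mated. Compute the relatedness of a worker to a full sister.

Haplodiploid full sisters inherit their father's entire haploid genome identically (contributing 1/2) and on average half of their mother's contribution (1/2 · 1/2 = 1/4); r = 1/2 + 1/4 = 3/4.

0.75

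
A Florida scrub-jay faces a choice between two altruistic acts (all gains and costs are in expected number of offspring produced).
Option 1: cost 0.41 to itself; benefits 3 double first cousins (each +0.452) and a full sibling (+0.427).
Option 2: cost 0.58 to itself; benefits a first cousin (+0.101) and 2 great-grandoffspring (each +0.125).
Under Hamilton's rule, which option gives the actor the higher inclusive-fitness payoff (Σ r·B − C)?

Option 1: r to a double first cousin = 0.25.
Option 1: r to a full sibling = 0.5.
Option 1: Σ r·B − C = (3·0.25·0.452 + 1·0.5·0.427) − 0.41 = 0.1425.
Option 2: r to a first cousin = 0.125.
Option 2: r to a great-grandoffspring = 0.125.
Option 2: Σ r·B − C = (1·0.125·0.101 + 2·0.125·0.125) − 0.58 = -0.536125.
Option 1 has the higher net inclusive-fitness payoff.

Option 1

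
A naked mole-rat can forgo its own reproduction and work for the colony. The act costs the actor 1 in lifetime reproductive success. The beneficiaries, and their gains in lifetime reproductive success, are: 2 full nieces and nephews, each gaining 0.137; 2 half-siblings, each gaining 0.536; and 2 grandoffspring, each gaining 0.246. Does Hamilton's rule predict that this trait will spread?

Hamilton's rule: the trait is favored when the sum of r·B over every recipient exceeds the actor's cost C.
r to a full niece or nephew = 1/4 (full aunt/uncle↔niece/nephew: two paths of length 3 through the shared grandparent pair: r = 2·(1/2)^3 = 1/4).
r to a half-sibling = 1/4 (half-sibs share one parent — one path of length 2: r = (1/2)^2 = 1/4).
r to a grandoffspring = 0.25 (two parent–offspring links: r = (1/2)^2 = 1/4).
Summing one r·B term per recipient: 2·0.25·0.137 + 2·0.25·0.536 + 2·0.25·0.246 = 0.4595.
0.4595 < 1: the indirect benefit is less than the cost.

No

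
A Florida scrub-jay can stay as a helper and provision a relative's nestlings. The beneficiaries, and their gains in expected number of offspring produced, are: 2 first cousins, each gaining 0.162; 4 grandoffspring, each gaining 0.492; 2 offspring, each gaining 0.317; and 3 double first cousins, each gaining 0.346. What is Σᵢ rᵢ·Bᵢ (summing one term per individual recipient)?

r to a first cousin = 0.125 (first cousins share one grandparent pair — two paths of length 4: r = 2·(1/2)^4 = 1/8).
r to a grandoffspring = 0.25 (two parent–offspring links: r = (1/2)^2 = 1/4).
r to an offspring = 1/2 (one parent–offspring link: r = (1/2)^1 = 1/2).
r to a double first cousin = 0.25 (double first cousins share both grandparent pairs — four paths of length 4: r = 4·(1/2)^4 = 1/4).
Summing one r·B term per recipient: 2·0.125·0.162 + 4·0.25·0.492 + 2·0.5·0.317 + 3·0.25·0.346 = 1.109.

1.109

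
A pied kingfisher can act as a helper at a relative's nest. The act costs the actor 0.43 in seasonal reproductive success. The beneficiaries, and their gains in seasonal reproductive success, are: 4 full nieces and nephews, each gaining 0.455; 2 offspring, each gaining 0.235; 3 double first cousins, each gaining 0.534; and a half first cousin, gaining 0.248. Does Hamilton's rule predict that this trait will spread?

Hamilton's rule: the trait is favored when the sum of r·B over every recipient exceeds the actor's cost C.
r to a full niece or nephew = 1/4 (full aunt/uncle↔niece/nephew: two paths of length 3 through the shared grandparent pair: r = 2·(1/2)^3 = 1/4).
r to an offspring = 1/2 (one parent–offspring link: r = (1/2)^1 = 1/2).
r to a double first cousin = 1/4 (double first cousins share both grandparent pairs — four paths of length 4: r = 4·(1/2)^4 = 1/4).
r to a half first cousin = 0.0625 (half first cousins share one grandparent — one path of length 4: r = (1/2)^4 = 1/16).
Summing one r·B term per recipient: 4·0.25·0.455 + 2·0.5·0.235 + 3·0.25·0.534 + 1·0.0625·0.248 = 1.106.
1.106 > 0.43: the indirect benefit exceeds the cost.

Yes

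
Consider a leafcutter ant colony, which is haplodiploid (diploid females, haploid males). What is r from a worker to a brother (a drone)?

0.25

Her haploid brother carries none of their father's genes and a random half of their mother's genome; that half matches the maternal half of her own genome with probability 1/2: r = 1/2 · 1/2 = 1/4.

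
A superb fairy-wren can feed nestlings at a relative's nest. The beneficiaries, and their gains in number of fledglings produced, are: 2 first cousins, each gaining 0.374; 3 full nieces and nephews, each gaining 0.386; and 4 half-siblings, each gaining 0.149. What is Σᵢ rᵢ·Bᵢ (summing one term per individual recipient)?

r to a first cousin = 1/8 (first cousins share one grandparent pair — two paths of length 4: r = 2·(1/2)^4 = 1/8).
r to a full niece or nephew = 1/4 (full aunt/uncle↔niece/nephew: two paths of length 3 through the shared grandparent pair: r = 2·(1/2)^3 = 1/4).
r to a half-sibling = 0.25 (half-sibs share one parent — one path of length 2: r = (1/2)^2 = 1/4).
Summing one r·B term per recipient: 2·0.125·0.374 + 3·0.25·0.386 + 4·0.25·0.149 = 0.532.

0.532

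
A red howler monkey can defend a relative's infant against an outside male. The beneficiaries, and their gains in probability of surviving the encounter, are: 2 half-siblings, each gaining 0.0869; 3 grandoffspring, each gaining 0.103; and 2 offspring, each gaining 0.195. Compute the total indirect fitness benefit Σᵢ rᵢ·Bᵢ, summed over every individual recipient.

0.3157

r to a half-sibling = 0.25 (half-sibs share one parent — one path of length 2: r = (1/2)^2 = 1/4).
r to a grandoffspring = 0.25 (two parent–offspring links: r = (1/2)^2 = 1/4).
r to an offspring = 1/2 (one parent–offspring link: r = (1/2)^1 = 1/2).
Summing one r·B term per recipient: 2·0.25·0.0869 + 3·0.25·0.103 + 2·0.5·0.195 = 0.3157.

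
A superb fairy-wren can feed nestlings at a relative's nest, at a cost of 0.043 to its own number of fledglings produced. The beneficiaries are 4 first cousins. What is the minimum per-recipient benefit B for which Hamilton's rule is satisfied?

r to a first cousin = 0.125 (first cousins share one grandparent pair — two paths of length 4: r = 2·(1/2)^4 = 1/8).
Hamilton's rule with n recipients of equal r: n·r·B > C, so B > C/(n·r) = 0.043/(4·0.125) = 0.086.

0.086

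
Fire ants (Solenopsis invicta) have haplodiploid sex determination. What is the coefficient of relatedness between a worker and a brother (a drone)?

Her haploid brother carries none of their father's genes and a random half of their mother's genome; that half matches the maternal half of her own genome with probability 1/2: r = 1/2 · 1/2 = 1/4.

0.25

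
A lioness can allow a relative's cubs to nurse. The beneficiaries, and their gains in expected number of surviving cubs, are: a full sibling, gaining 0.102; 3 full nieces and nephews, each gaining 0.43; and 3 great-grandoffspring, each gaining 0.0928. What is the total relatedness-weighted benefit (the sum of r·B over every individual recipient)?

0.4083

r to a full sibling = 1/2 (full sibs share both parents — two paths of length 2: r = 2·(1/2)^2 = 1/2).
r to a full niece or nephew = 0.25 (full aunt/uncle↔niece/nephew: two paths of length 3 through the shared grandparent pair: r = 2·(1/2)^3 = 1/4).
r to a great-grandoffspring = 1/8 (three parent–offspring links: r = (1/2)^3 = 1/8).
Summing one r·B term per recipient: 1·0.5·0.102 + 3·0.25·0.43 + 3·0.125·0.0928 = 0.4083.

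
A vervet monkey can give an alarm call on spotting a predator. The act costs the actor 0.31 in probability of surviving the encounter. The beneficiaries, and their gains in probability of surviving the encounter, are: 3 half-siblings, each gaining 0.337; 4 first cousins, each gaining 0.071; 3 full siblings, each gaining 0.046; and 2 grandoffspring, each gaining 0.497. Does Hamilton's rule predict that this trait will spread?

Hamilton's rule: the trait is favored when the sum of r·B over every recipient exceeds the actor's cost C.
r to a half-sibling = 1/4 (half-sibs share one parent — one path of length 2: r = (1/2)^2 = 1/4).
r to a first cousin = 1/8 (first cousins share one grandparent pair — two paths of length 4: r = 2·(1/2)^4 = 1/8).
r to a full sibling = 0.5 (full sibs share both parents — two paths of length 2: r = 2·(1/2)^2 = 1/2).
r to a grandoffspring = 1/4 (two parent–offspring links: r = (1/2)^2 = 1/4).
Summing one r·B term per recipient: 3·0.25·0.337 + 4·0.125·0.071 + 3·0.5·0.046 + 2·0.25·0.497 = 0.60575.
0.60575 > 0.31: the indirect benefit exceeds the cost.

Yes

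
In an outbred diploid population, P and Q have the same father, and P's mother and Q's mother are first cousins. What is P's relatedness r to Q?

0.28125

Independent pedigree routes through distinct common ancestors add.
P and Q are related in two ways: half-sibs through their shared father (r = 1/4) and second cousins through their mothers (r = 1/32).
r = 1/4 + 1/32 = 9/32 = 0.28125.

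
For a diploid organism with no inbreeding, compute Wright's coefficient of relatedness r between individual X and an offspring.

0.5

Each parent–offspring link contributes a factor of 1/2, and independent paths through distinct common ancestors add.
One parent–offspring link: r = (1/2)^1 = 1/2.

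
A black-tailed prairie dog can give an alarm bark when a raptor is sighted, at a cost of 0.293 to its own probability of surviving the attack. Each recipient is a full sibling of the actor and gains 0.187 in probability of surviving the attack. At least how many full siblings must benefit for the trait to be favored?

4

r to a full sibling = 1/2 (full sibs share both parents — two paths of length 2: r = 2·(1/2)^2 = 1/2).
Hamilton's rule: n·r·B > C  ⇒  n > C/(r·B) = 0.293/(0.5·0.187) = 3.134.
The smallest integer exceeding 3.134 is 4.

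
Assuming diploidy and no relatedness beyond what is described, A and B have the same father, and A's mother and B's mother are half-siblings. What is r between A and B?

0.3125

Wright's path rule: contributions from independent ancestry routes add.
A and B are related in two ways: half-sibs through their shared father (r = 1/4) and half first cousins through their mothers (r = 1/16).
r = 1/4 + 1/16 = 0.3125.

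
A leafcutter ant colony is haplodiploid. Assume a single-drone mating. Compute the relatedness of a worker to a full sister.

Haplodiploid full sisters inherit their father's entire haploid genome identically (contributing 1/2) and on average half of their mother's contribution (1/2 · 1/2 = 1/4); r = 1/2 + 1/4 = 3/4.

0.75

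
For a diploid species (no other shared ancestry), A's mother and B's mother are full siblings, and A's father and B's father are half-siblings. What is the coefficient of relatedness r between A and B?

Relatedness sums over independent paths through distinct common ancestors.
A and B are related in two ways: first cousins through their mothers (r = 1/8) and half first cousins through their fathers (r = 1/16).
r = 1/8 + 1/16 = 0.1875.

0.1875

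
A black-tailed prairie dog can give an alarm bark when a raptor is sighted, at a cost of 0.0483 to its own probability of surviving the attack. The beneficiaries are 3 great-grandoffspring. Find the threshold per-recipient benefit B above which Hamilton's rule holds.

r to a great-grandoffspring = 1/8 (three parent–offspring links: r = (1/2)^3 = 1/8).
Hamilton's rule with n recipients of equal r: n·r·B > C, so B > C/(n·r) = 0.0483/(3·0.125) = 0.1288.

0.1288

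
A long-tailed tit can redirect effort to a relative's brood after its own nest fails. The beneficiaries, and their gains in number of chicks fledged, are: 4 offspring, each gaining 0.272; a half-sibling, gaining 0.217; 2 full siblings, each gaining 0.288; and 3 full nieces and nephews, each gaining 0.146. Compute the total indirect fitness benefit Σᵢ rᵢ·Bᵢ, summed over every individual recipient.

0.99575

r to an offspring = 0.5 (one parent–offspring link: r = (1/2)^1 = 1/2).
r to a half-sibling = 0.25 (half-sibs share one parent — one path of length 2: r = (1/2)^2 = 1/4).
r to a full sibling = 1/2 (full sibs share both parents — two paths of length 2: r = 2·(1/2)^2 = 1/2).
r to a full niece or nephew = 1/4 (full aunt/uncle↔niece/nephew: two paths of length 3 through the shared grandparent pair: r = 2·(1/2)^3 = 1/4).
Summing one r·B term per recipient: 4·0.5·0.272 + 1·0.25·0.217 + 2·0.5·0.288 + 3·0.25·0.146 = 0.99575.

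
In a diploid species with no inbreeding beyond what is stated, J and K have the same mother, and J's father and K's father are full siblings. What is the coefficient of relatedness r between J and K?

0.375

With two independent routes of shared ancestry, r is the sum of the two contributions.
J and K are related in two ways: half-sibs through their shared mother (r = 1/4) and first cousins through their fathers (r = 1/8).
r = 1/4 + 1/8 = 3/8 = 0.375.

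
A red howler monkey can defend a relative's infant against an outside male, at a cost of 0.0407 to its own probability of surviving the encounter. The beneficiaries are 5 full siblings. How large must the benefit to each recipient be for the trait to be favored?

0.0163

r to a full sibling = 0.5 (full sibs share both parents — two paths of length 2: r = 2·(1/2)^2 = 1/2).
Hamilton's rule with n recipients of equal r: n·r·B > C, so B > C/(n·r) = 0.0407/(5·0.5) = 0.0163.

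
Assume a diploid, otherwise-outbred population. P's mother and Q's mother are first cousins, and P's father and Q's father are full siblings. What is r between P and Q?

With two independent routes of shared ancestry, r is the sum of the two contributions.
P and Q are related in two ways: second cousins through their mothers (r = 1/32) and first cousins through their fathers (r = 1/8).
r = 1/32 + 1/8 = 0.15625.

0.15625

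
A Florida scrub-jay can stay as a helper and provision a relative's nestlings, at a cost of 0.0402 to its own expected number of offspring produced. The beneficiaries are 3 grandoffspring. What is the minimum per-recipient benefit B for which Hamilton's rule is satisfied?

r to a grandoffspring = 0.25 (two parent–offspring links: r = (1/2)^2 = 1/4).
Hamilton's rule with n recipients of equal r: n·r·B > C, so B > C/(n·r) = 0.0402/(3·0.25) = 0.0536.

0.0536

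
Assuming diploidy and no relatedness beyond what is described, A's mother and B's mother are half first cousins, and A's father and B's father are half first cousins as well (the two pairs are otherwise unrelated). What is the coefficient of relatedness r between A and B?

0.03125

Wright's path rule: contributions from independent ancestry routes add.
A and B are related in two ways: half second cousins through their mothers (r = 1/64) and half second cousins through their fathers (r = 1/64).
r = 1/64 + 1/64 = 0.03125.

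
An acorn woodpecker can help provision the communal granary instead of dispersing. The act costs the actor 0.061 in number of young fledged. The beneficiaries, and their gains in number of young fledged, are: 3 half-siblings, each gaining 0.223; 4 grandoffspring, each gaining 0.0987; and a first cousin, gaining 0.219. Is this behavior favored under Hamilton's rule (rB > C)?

Hamilton's rule: the trait is favored when the sum of r·B over every recipient exceeds the actor's cost C.
r to a half-sibling = 0.25 (half-sibs share one parent — one path of length 2: r = (1/2)^2 = 1/4).
r to a grandoffspring = 0.25 (two parent–offspring links: r = (1/2)^2 = 1/4).
r to a first cousin = 1/8 (first cousins share one grandparent pair — two paths of length 4: r = 2·(1/2)^4 = 1/8).
Summing one r·B term per recipient: 3·0.25·0.223 + 4·0.25·0.0987 + 1·0.125·0.219 = 0.293325.
0.293325 > 0.061: the indirect benefit exceeds the cost.

Yes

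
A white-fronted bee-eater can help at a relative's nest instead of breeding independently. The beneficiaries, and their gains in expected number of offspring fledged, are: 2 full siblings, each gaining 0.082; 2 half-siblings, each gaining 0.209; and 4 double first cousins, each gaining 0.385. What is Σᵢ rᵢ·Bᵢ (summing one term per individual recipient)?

0.5715

r to a full sibling = 0.5 (full sibs share both parents — two paths of length 2: r = 2·(1/2)^2 = 1/2).
r to a half-sibling = 1/4 (half-sibs share one parent — one path of length 2: r = (1/2)^2 = 1/4).
r to a double first cousin = 0.25 (double first cousins share both grandparent pairs — four paths of length 4: r = 4·(1/2)^4 = 1/4).
Summing one r·B term per recipient: 2·0.5·0.082 + 2·0.25·0.209 + 4·0.25·0.385 = 0.5715.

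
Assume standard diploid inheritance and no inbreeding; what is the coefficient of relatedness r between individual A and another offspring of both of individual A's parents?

Each parent–offspring link contributes a factor of 1/2, and independent paths through distinct common ancestors add.
Full sibs share both parents — two paths of length 2: r = 2·(1/2)^2 = 1/2.

0.5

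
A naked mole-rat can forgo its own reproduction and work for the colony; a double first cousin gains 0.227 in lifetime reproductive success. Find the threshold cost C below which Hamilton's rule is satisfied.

r to a double first cousin = 0.25 (double first cousins share both grandparent pairs — four paths of length 4: r = 4·(1/2)^4 = 1/4).
Hamilton's rule: n·r·B > C, so the trait is favored while C < n·r·B = 1·0.25·0.227 = 0.05675.

0.05675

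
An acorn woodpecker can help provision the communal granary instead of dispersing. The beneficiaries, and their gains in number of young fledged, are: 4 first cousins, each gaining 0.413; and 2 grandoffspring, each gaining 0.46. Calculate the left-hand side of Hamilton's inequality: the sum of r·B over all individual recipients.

r to a first cousin = 0.125 (first cousins share one grandparent pair — two paths of length 4: r = 2·(1/2)^4 = 1/8).
r to a grandoffspring = 1/4 (two parent–offspring links: r = (1/2)^2 = 1/4).
Summing one r·B term per recipient: 4·0.125·0.413 + 2·0.25·0.46 = 0.4365.

0.4365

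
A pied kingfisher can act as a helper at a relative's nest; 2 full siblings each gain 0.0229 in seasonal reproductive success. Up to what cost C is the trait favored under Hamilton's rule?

r to a full sibling = 1/2 (full sibs share both parents — two paths of length 2: r = 2·(1/2)^2 = 1/2).
Hamilton's rule: n·r·B > C, so the trait is favored while C < n·r·B = 2·0.5·0.0229 = 0.0229.

0.0229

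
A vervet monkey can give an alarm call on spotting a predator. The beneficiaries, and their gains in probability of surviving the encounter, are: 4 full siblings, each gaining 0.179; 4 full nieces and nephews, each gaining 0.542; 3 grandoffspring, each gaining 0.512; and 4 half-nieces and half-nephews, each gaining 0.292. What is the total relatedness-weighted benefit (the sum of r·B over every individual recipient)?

1.43

r to a full sibling = 1/2 (full sibs share both parents — two paths of length 2: r = 2·(1/2)^2 = 1/2).
r to a full niece or nephew = 0.25 (full aunt/uncle↔niece/nephew: two paths of length 3 through the shared grandparent pair: r = 2·(1/2)^3 = 1/4).
r to a grandoffspring = 0.25 (two parent–offspring links: r = (1/2)^2 = 1/4).
r to a half-niece or half-nephew = 0.125 (half-aunt/uncle↔niece/nephew: one path of length 3: r = (1/2)^3 = 1/8).
Summing one r·B term per recipient: 4·0.5·0.179 + 4·0.25·0.542 + 3·0.25·0.512 + 4·0.125·0.292 = 1.43.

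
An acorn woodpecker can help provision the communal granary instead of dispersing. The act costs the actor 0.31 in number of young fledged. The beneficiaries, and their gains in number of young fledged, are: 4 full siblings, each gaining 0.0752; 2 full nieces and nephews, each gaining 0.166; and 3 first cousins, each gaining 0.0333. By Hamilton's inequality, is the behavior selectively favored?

Hamilton's rule: the trait is favored when the sum of r·B over every recipient exceeds the actor's cost C.
r to a full sibling = 0.5 (full sibs share both parents — two paths of length 2: r = 2·(1/2)^2 = 1/2).
r to a full niece or nephew = 0.25 (full aunt/uncle↔niece/nephew: two paths of length 3 through the shared grandparent pair: r = 2·(1/2)^3 = 1/4).
r to a first cousin = 0.125 (first cousins share one grandparent pair — two paths of length 4: r = 2·(1/2)^4 = 1/8).
Summing one r·B term per recipient: 4·0.5·0.0752 + 2·0.25·0.166 + 3·0.125·0.0333 = 0.2458875.
0.2458875 < 0.31: the indirect benefit is less than the cost.

No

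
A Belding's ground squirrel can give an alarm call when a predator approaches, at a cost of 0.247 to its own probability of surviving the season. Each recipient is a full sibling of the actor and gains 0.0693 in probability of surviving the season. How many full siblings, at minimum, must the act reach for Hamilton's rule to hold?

8

r to a full sibling = 1/2 (full sibs share both parents — two paths of length 2: r = 2·(1/2)^2 = 1/2).
Hamilton's rule: n·r·B > C  ⇒  n > C/(r·B) = 0.247/(0.5·0.0693) = 7.128.
The smallest integer exceeding 7.128 is 8.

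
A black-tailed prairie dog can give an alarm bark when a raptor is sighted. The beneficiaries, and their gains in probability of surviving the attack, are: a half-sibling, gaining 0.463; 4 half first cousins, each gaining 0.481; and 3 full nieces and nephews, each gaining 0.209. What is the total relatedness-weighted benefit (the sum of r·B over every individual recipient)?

r to a half-sibling = 1/4 (half-sibs share one parent — one path of length 2: r = (1/2)^2 = 1/4).
r to a half first cousin = 1/16 (half first cousins share one grandparent — one path of length 4: r = (1/2)^4 = 1/16).
r to a full niece or nephew = 0.25 (full aunt/uncle↔niece/nephew: two paths of length 3 through the shared grandparent pair: r = 2·(1/2)^3 = 1/4).
Summing one r·B term per recipient: 1·0.25·0.463 + 4·0.0625·0.481 + 3·0.25·0.209 = 0.39275.

0.39275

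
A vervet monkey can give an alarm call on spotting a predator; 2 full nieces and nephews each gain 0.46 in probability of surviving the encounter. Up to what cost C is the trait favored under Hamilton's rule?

r to a full niece or nephew = 0.25 (full aunt/uncle↔niece/nephew: two paths of length 3 through the shared grandparent pair: r = 2·(1/2)^3 = 1/4).
Hamilton's rule: n·r·B > C, so the trait is favored while C < n·r·B = 2·0.25·0.46 = 0.23.

0.23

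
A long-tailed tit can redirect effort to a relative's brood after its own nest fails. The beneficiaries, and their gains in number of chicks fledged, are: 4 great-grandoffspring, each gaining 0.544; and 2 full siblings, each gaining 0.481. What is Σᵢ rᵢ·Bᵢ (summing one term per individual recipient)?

0.753

r to a great-grandoffspring = 1/8 (three parent–offspring links: r = (1/2)^3 = 1/8).
r to a full sibling = 0.5 (full sibs share both parents — two paths of length 2: r = 2·(1/2)^2 = 1/2).
Summing one r·B term per recipient: 4·0.125·0.544 + 2·0.5·0.481 = 0.753.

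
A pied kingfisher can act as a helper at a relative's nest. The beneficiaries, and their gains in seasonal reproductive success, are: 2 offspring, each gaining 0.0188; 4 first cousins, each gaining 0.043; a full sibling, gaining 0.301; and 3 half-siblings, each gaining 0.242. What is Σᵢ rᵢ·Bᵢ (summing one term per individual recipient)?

0.3723

r to an offspring = 0.5 (one parent–offspring link: r = (1/2)^1 = 1/2).
r to a first cousin = 1/8 (first cousins share one grandparent pair — two paths of length 4: r = 2·(1/2)^4 = 1/8).
r to a full sibling = 0.5 (full sibs share both parents — two paths of length 2: r = 2·(1/2)^2 = 1/2).
r to a half-sibling = 1/4 (half-sibs share one parent — one path of length 2: r = (1/2)^2 = 1/4).
Summing one r·B term per recipient: 2·0.5·0.0188 + 4·0.125·0.043 + 1·0.5·0.301 + 3·0.25·0.242 = 0.3723.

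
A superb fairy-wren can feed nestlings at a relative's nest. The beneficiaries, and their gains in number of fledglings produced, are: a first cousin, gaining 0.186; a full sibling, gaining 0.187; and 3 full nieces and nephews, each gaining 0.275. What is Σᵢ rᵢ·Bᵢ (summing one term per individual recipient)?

0.323

r to a first cousin = 1/8 (first cousins share one grandparent pair — two paths of length 4: r = 2·(1/2)^4 = 1/8).
r to a full sibling = 1/2 (full sibs share both parents — two paths of length 2: r = 2·(1/2)^2 = 1/2).
r to a full niece or nephew = 0.25 (full aunt/uncle↔niece/nephew: two paths of length 3 through the shared grandparent pair: r = 2·(1/2)^3 = 1/4).
Summing one r·B term per recipient: 1·0.125·0.186 + 1·0.5·0.187 + 3·0.25·0.275 = 0.323.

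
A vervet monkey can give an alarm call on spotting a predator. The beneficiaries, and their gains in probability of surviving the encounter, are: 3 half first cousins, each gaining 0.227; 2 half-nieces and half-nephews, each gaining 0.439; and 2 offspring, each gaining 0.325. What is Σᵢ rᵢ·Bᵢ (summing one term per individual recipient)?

r to a half first cousin = 1/16 (half first cousins share one grandparent — one path of length 4: r = (1/2)^4 = 1/16).
r to a half-niece or half-nephew = 1/8 (half-aunt/uncle↔niece/nephew: one path of length 3: r = (1/2)^3 = 1/8).
r to an offspring = 0.5 (one parent–offspring link: r = (1/2)^1 = 1/2).
Summing one r·B term per recipient: 3·0.0625·0.227 + 2·0.125·0.439 + 2·0.5·0.325 = 0.4773125.

0.4773125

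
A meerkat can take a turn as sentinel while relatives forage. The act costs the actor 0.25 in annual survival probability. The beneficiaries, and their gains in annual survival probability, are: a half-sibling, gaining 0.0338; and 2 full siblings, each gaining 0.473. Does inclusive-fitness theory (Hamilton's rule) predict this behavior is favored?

Yes

Hamilton's rule: the trait is favored when the sum of r·B over every recipient exceeds the actor's cost C.
r to a half-sibling = 0.25 (half-sibs share one parent — one path of length 2: r = (1/2)^2 = 1/4).
r to a full sibling = 0.5 (full sibs share both parents — two paths of length 2: r = 2·(1/2)^2 = 1/2).
Summing one r·B term per recipient: 1·0.25·0.0338 + 2·0.5·0.473 = 0.48145.
0.48145 > 0.25: the indirect benefit exceeds the cost.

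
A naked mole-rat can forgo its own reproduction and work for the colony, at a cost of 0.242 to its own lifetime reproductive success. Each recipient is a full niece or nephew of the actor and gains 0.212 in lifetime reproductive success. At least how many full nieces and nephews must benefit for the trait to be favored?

5

r to a full niece or nephew = 1/4 (full aunt/uncle↔niece/nephew: two paths of length 3 through the shared grandparent pair: r = 2·(1/2)^3 = 1/4).
Hamilton's rule: n·r·B > C  ⇒  n > C/(r·B) = 0.242/(0.25·0.212) = 4.566.
The smallest integer exceeding 4.566 is 5.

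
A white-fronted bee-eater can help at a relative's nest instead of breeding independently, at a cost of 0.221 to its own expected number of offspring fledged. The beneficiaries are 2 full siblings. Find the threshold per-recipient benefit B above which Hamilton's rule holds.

0.221

r to a full sibling = 0.5 (full sibs share both parents — two paths of length 2: r = 2·(1/2)^2 = 1/2).
Hamilton's rule with n recipients of equal r: n·r·B > C, so B > C/(n·r) = 0.221/(2·0.5) = 0.221.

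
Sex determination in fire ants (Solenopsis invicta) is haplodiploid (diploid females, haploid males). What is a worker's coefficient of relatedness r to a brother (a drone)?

0.25

Her haploid brother carries none of their father's genes and a random half of their mother's genome; that half matches the maternal half of her own genome with probability 1/2: r = 1/2 · 1/2 = 1/4.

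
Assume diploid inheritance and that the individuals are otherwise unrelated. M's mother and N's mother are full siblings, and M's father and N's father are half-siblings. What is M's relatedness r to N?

Relatedness sums over independent paths through distinct common ancestors.
M and N are related in two ways: first cousins through their mothers (r = 1/8) and half first cousins through their fathers (r = 1/16).
r = 1/8 + 1/16 = 3/16 = 0.1875.

0.1875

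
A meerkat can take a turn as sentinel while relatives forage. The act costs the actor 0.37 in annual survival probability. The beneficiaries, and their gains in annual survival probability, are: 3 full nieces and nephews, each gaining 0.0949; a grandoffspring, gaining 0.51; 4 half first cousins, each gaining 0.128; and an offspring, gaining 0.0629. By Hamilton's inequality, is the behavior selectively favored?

Hamilton's rule: the trait is favored when the sum of r·B over every recipient exceeds the actor's cost C.
r to a full niece or nephew = 0.25 (full aunt/uncle↔niece/nephew: two paths of length 3 through the shared grandparent pair: r = 2·(1/2)^3 = 1/4).
r to a grandoffspring = 1/4 (two parent–offspring links: r = (1/2)^2 = 1/4).
r to a half first cousin = 0.0625 (half first cousins share one grandparent — one path of length 4: r = (1/2)^4 = 1/16).
r to an offspring = 1/2 (one parent–offspring link: r = (1/2)^1 = 1/2).
Summing one r·B term per recipient: 3·0.25·0.0949 + 1·0.25·0.51 + 4·0.0625·0.128 + 1·0.5·0.0629 = 0.262125.
0.262125 < 0.37: the indirect benefit is less than the cost.

No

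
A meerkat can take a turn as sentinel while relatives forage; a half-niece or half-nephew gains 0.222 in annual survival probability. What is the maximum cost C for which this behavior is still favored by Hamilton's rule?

0.02775

r to a half-niece or half-nephew = 1/8 (half-aunt/uncle↔niece/nephew: one path of length 3: r = (1/2)^3 = 1/8).
Hamilton's rule: n·r·B > C, so the trait is favored while C < n·r·B = 1·0.125·0.222 = 0.02775.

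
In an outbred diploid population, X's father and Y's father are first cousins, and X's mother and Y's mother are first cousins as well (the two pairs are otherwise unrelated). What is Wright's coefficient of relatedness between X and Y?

Relatedness sums over independent paths through distinct common ancestors.
X and Y are related in two ways: second cousins through their fathers (r = 1/32) and second cousins through their mothers (r = 1/32).
r = 1/32 + 1/32 = 0.0625.

0.0625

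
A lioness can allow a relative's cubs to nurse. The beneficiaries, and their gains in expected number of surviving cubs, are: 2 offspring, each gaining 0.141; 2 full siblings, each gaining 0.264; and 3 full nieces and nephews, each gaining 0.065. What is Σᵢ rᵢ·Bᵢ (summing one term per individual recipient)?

r to an offspring = 1/2 (one parent–offspring link: r = (1/2)^1 = 1/2).
r to a full sibling = 0.5 (full sibs share both parents — two paths of length 2: r = 2·(1/2)^2 = 1/2).
r to a full niece or nephew = 0.25 (full aunt/uncle↔niece/nephew: two paths of length 3 through the shared grandparent pair: r = 2·(1/2)^3 = 1/4).
Summing one r·B term per recipient: 2·0.5·0.141 + 2·0.5·0.264 + 3·0.25·0.065 = 0.45375.

0.45375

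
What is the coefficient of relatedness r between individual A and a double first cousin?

Each parent–offspring link contributes a factor of 1/2, and independent paths through distinct common ancestors add.
Double first cousins share both grandparent pairs — four paths of length 4: r = 4·(1/2)^4 = 1/4.

0.25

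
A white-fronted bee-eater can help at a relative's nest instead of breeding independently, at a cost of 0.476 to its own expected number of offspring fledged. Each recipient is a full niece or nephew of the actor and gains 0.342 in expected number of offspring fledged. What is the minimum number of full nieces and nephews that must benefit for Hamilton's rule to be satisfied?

6

r to a full niece or nephew = 1/4 (full aunt/uncle↔niece/nephew: two paths of length 3 through the shared grandparent pair: r = 2·(1/2)^3 = 1/4).
Hamilton's rule: n·r·B > C  ⇒  n > C/(r·B) = 0.476/(0.25·0.342) = 5.567.
The smallest integer exceeding 5.567 is 6.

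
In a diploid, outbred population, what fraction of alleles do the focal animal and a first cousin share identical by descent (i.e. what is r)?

First cousins share one grandparent pair — two paths of length 4: r = 2·(1/2)^4 = 1/8.

0.125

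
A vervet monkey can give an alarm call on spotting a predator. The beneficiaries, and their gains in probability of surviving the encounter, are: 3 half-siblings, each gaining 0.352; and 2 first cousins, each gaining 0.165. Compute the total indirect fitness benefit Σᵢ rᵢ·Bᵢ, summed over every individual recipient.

r to a half-sibling = 1/4 (half-sibs share one parent — one path of length 2: r = (1/2)^2 = 1/4).
r to a first cousin = 1/8 (first cousins share one grandparent pair — two paths of length 4: r = 2·(1/2)^4 = 1/8).
Summing one r·B term per recipient: 3·0.25·0.352 + 2·0.125·0.165 = 0.30525.

0.30525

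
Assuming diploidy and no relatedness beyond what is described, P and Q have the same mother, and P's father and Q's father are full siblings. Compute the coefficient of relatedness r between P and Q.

Independent pedigree routes through distinct common ancestors add.
P and Q are related in two ways: half-sibs through their shared mother (r = 1/4) and first cousins through their fathers (r = 1/8).
r = 1/4 + 1/8 = 0.375.

0.375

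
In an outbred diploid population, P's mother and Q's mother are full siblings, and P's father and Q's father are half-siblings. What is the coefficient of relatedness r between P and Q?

Independent pedigree routes through distinct common ancestors add.
P and Q are related in two ways: first cousins through their mothers (r = 1/8) and half first cousins through their fathers (r = 1/16).
r = 1/8 + 1/16 = 0.1875.

0.1875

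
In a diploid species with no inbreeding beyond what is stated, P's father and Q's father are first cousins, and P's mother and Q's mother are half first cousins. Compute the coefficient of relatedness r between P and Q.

Wright's path rule: contributions from independent ancestry routes add.
P and Q are related in two ways: second cousins through their fathers (r = 1/32) and half second cousins through their mothers (r = 1/64).
r = 1/32 + 1/64 = 0.046875.

0.046875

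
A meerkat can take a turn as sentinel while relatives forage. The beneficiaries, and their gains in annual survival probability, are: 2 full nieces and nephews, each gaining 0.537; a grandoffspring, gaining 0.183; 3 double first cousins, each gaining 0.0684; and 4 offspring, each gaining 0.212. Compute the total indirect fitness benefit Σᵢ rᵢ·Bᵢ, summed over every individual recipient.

r to a full niece or nephew = 0.25 (full aunt/uncle↔niece/nephew: two paths of length 3 through the shared grandparent pair: r = 2·(1/2)^3 = 1/4).
r to a grandoffspring = 0.25 (two parent–offspring links: r = (1/2)^2 = 1/4).
r to a double first cousin = 1/4 (double first cousins share both grandparent pairs — four paths of length 4: r = 4·(1/2)^4 = 1/4).
r to an offspring = 1/2 (one parent–offspring link: r = (1/2)^1 = 1/2).
Summing one r·B term per recipient: 2·0.25·0.537 + 1·0.25·0.183 + 3·0.25·0.0684 + 4·0.5·0.212 = 0.78955.

0.78955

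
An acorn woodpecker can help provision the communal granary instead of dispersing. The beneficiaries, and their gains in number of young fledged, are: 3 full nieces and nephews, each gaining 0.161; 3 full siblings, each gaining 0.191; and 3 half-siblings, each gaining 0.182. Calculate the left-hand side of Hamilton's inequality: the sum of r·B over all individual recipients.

0.54375

r to a full niece or nephew = 1/4 (full aunt/uncle↔niece/nephew: two paths of length 3 through the shared grandparent pair: r = 2·(1/2)^3 = 1/4).
r to a full sibling = 0.5 (full sibs share both parents — two paths of length 2: r = 2·(1/2)^2 = 1/2).
r to a half-sibling = 0.25 (half-sibs share one parent — one path of length 2: r = (1/2)^2 = 1/4).
Summing one r·B term per recipient: 3·0.25·0.161 + 3·0.5·0.191 + 3·0.25·0.182 = 0.54375.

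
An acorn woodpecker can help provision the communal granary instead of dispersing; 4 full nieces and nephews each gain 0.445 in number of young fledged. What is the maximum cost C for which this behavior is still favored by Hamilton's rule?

r to a full niece or nephew = 0.25 (full aunt/uncle↔niece/nephew: two paths of length 3 through the shared grandparent pair: r = 2·(1/2)^3 = 1/4).
Hamilton's rule: n·r·B > C, so the trait is favored while C < n·r·B = 4·0.25·0.445 = 0.445.

0.445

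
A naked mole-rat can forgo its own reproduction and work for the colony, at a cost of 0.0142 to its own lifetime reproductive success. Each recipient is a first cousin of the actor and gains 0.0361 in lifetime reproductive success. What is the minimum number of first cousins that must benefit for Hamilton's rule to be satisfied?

4

r to a first cousin = 1/8 (first cousins share one grandparent pair — two paths of length 4: r = 2·(1/2)^4 = 1/8).
Hamilton's rule: n·r·B > C  ⇒  n > C/(r·B) = 0.0142/(0.125·0.0361) = 3.147.
The smallest integer exceeding 3.147 is 4.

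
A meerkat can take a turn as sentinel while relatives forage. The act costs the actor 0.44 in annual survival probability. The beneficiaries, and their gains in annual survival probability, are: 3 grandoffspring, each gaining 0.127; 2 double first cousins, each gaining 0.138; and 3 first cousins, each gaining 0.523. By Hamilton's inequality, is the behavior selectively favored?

No

Hamilton's rule: the trait is favored when the sum of r·B over every recipient exceeds the actor's cost C.
r to a grandoffspring = 1/4 (two parent–offspring links: r = (1/2)^2 = 1/4).
r to a double first cousin = 1/4 (double first cousins share both grandparent pairs — four paths of length 4: r = 4·(1/2)^4 = 1/4).
r to a first cousin = 0.125 (first cousins share one grandparent pair — two paths of length 4: r = 2·(1/2)^4 = 1/8).
Summing one r·B term per recipient: 3·0.25·0.127 + 2·0.25·0.138 + 3·0.125·0.523 = 0.360375.
0.360375 < 0.44: the indirect benefit is less than the cost.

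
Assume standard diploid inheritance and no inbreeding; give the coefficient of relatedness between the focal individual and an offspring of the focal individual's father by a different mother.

0.25

Each parent–offspring link contributes a factor of 1/2, and independent paths through distinct common ancestors add.
Half-sibs share one parent — one path of length 2: r = (1/2)^2 = 1/4.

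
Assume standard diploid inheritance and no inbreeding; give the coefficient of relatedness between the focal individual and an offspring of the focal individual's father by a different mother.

0.25

Each parent–offspring link contributes a factor of 1/2, and independent paths through distinct common ancestors add.
Half-sibs share one parent — one path of length 2: r = (1/2)^2 = 1/4.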